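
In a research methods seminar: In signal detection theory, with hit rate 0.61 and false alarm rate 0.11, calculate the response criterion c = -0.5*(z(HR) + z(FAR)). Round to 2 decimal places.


c = -0.5 * (z(HR) + z(FAR))
z(0.61) = 0.2793
z(0.11) = -1.2265
c = -0.5 * (0.2793 + -1.2265)
= -0.5 * -0.9472
= 0.47


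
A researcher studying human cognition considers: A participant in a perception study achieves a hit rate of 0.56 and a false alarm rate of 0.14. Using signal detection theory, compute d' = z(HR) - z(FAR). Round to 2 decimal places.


d' = z(HR) - z(FAR)
z(0.56) = 0.151
z(0.14) = -1.0803
d' = 0.151 - -1.0803
= 1.23


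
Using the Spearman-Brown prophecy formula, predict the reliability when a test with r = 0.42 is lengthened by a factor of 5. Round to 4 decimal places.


r_new = n*r / (1 + (n-1)*r)
Numerator = 5 * 0.42 = 2.1
Denominator = 1 + 4 * 0.42 = 2.68
r_new = 2.1 / 2.68
= 0.7836


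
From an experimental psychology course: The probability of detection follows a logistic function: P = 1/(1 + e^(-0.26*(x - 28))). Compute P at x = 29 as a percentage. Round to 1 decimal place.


P(x) = 1/(1 + e^(-0.26*(29 - 28)))
Exponent = -0.26 * 1 = -0.26
e^(-0.26) = 0.771052
P = 1/(1 + 0.771052) = 0.564636
Percentage = 56.5


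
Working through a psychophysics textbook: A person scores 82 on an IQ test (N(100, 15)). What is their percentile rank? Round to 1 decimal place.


z = (IQ - mean) / SD
z = (82 - 100) / 15 = -1.2
Percentile = Phi(-1.2) * 100
Phi(-1.2) = 0.11507
= 11.5


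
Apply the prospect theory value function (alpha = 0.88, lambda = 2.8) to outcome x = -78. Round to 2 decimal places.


Since x = -78 < 0, use v(x) = -lambda*(-x)^alpha
(-x) = 78
78^0.88 = 46.2427
v(-78) = -2.8 * 46.2427
= -129.48


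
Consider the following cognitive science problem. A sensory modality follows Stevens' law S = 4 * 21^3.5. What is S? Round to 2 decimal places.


S = 4 * 21^3.5
21^3.5 = 42439.2335
S = 4 * 42439.2335
= 169756.93


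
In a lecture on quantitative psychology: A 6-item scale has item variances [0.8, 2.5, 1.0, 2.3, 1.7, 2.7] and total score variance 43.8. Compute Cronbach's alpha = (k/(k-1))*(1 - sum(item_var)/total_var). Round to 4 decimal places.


alpha = (k/(k-1)) * (1 - sum(s_i^2)/s_total^2)
sum(item variances) = 11.0
k/(k-1) = 6/5 = 1.2
1 - 11.0/43.8 = 1 - 0.251142 = 0.748858
alpha = 1.2 * 0.748858
= 0.8986


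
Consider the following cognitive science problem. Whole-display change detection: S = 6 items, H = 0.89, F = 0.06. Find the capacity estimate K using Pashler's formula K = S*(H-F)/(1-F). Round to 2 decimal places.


K = S * (H - F) / (1 - F)
H - F = 0.83
1 - F = 0.94
K = 6 * 0.83 / 0.94
= 5.30


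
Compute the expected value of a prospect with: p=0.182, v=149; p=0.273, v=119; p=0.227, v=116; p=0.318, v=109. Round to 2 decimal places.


EU = sum(p_i * v_i)
0.182 * 149 = 27.118
0.273 * 119 = 32.487
0.227 * 116 = 26.332
0.318 * 109 = 34.662
EU = 27.118 + 32.487 + 26.332 + 34.662
= 120.60


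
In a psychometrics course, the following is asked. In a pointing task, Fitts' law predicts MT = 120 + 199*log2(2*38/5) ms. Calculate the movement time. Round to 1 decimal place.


MT = 120 + 199 * log2(2*38/5)
2D/W = 15.2
log2(15.2) = 3.926
MT = 120 + 199 * 3.926
= 901.3 ms


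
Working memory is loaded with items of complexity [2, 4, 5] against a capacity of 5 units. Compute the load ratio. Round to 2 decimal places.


Total complexity = 2 + 4 + 5 = 11
Load = total / capacity = 11 / 5
= 2.20


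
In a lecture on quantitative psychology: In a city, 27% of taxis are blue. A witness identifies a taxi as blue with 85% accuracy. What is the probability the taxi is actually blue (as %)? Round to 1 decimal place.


P(blue | says blue) = P(says blue | blue)*P(blue) / [P(says blue | blue)*P(blue) + P(says blue | not blue)*P(not blue)]
Numerator = 0.85 * 0.27 = 0.2295
False identification = 0.15 * 0.73 = 0.1095
P = 0.2295 / (0.2295 + 0.1095)
= 0.2295 / 0.339
As percentage = 67.7


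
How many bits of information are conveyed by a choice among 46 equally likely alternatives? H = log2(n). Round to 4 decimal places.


H = log2(n)
H = log2(46)
= 5.5236


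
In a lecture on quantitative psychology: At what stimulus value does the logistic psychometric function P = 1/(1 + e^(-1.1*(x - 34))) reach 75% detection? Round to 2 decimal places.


At P = 0.75: 0.75 = 1/(1 + e^(-k*(x-x0)))
Solving: e^(-k*(x-x0)) = 1/3
x = x0 + ln(3)/k
ln(3) = 1.0986
x = 34 + 1.0986/1.1
= 34 + 0.9987
= 35.00


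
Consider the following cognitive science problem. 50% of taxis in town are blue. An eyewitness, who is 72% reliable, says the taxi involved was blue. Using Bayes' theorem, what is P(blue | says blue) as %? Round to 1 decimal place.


P(blue | says blue) = P(says blue | blue)*P(blue) / [P(says blue | blue)*P(blue) + P(says blue | not blue)*P(not blue)]
Numerator = 0.72 * 0.5 = 0.36
False identification = 0.28 * 0.5 = 0.14
P = 0.36 / (0.36 + 0.14)
= 0.36 / 0.5
As percentage = 72.0


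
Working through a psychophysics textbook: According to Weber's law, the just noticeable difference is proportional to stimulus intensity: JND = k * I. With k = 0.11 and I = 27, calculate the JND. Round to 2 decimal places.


JND = k * I
JND = 0.11 * 27
= 2.97


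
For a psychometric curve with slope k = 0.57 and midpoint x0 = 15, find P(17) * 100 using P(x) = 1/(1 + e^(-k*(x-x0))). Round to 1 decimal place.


P(x) = 1/(1 + e^(-0.57*(17 - 15)))
Exponent = -0.57 * 2 = -1.14
e^(-1.14) = 0.319819
P = 1/(1 + 0.319819) = 0.75768
Percentage = 75.8


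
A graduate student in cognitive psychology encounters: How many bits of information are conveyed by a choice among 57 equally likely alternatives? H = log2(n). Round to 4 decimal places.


H = log2(n)
H = log2(57)
= 5.8329


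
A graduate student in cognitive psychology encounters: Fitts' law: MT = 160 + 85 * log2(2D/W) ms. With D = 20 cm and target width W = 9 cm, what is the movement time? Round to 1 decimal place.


MT = 160 + 85 * log2(2*20/9)
2D/W = 4.444444
log2(4.444444) = 2.152
MT = 160 + 85 * 2.152
= 342.9 ms


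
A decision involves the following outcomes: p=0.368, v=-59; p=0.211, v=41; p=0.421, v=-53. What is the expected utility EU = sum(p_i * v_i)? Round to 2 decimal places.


EU = sum(p_i * v_i)
0.368 * -59 = -21.712
0.211 * 41 = 8.651
0.421 * -53 = -22.313
EU = -21.712 + 8.651 + -22.313
= -35.37


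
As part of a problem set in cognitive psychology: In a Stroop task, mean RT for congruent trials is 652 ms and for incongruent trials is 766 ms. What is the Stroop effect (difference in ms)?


Stroop effect = RT(incongruent) - RT(congruent)
= 766 - 652
= 114 ms


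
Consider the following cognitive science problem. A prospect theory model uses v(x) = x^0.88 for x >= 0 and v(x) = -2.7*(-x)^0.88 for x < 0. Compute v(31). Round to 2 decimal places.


Since x = 31 >= 0, use v(x) = x^0.88
31^0.88 = 20.5304
v(31) = 20.53


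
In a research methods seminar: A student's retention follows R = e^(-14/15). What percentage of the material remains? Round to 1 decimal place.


R = e^(-t/S)
-t/S = -14/15 = -0.933333
R = e^(-0.933333) = 0.393241
Percentage = 0.393241 * 100
= 39.3


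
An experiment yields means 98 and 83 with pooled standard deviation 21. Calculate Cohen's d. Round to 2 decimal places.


Cohen's d = (M1 - M2) / S_pooled
= (98 - 83) / 21
= 15 / 21
= 0.71


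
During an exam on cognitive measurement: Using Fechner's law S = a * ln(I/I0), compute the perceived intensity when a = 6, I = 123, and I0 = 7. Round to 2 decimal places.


S = 6 * ln(123/7)
I/I0 = 17.571429
ln(17.571429) = 2.8663
S = 6 * 2.8663
= 17.20


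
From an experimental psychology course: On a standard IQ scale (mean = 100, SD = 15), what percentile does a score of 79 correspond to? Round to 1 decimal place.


z = (IQ - mean) / SD
z = (79 - 100) / 15 = -1.4
Percentile = Phi(-1.4) * 100
Phi(-1.4) = 0.080757
= 8.1


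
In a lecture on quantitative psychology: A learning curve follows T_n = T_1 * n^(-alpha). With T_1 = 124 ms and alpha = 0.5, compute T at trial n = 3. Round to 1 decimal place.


T_n = 124 * 3^(-0.5)
3^(-0.5) = 0.57735
T_n = 124 * 0.57735
= 71.6 ms


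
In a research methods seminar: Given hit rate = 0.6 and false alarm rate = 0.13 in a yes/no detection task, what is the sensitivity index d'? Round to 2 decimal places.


d' = z(HR) - z(FAR)
z(0.6) = 0.2533
z(0.13) = -1.1264
d' = 0.2533 - -1.1264
= 1.38


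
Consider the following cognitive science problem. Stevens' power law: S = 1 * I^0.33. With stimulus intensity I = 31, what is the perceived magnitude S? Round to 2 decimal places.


S = 1 * 31^0.33
31^0.33 = 3.1056
S = 1 * 3.1056
= 3.11


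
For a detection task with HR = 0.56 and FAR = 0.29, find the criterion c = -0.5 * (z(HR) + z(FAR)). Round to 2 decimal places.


c = -0.5 * (z(HR) + z(FAR))
z(0.56) = 0.151
z(0.29) = -0.5534
c = -0.5 * (0.151 + -0.5534)
= -0.5 * -0.4024
= 0.20


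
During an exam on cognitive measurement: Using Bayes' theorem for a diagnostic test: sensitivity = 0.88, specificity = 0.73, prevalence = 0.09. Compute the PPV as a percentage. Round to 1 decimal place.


PPV = (sens * prev) / (sens * prev + (1-spec) * (1-prev))
Numerator = 0.88 * 0.09 = 0.0792
P(positive and no disease) = (1 - spec) * (1 - prev) = (1 - 0.73) * (1 - 0.09) = 0.2457
Denominator = 0.0792 + 0.2457 = 0.3249
PPV = 0.0792 / 0.3249 = 0.243767
As percentage = 24.4


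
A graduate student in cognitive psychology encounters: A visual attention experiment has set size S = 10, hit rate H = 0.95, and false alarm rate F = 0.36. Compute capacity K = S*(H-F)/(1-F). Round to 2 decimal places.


K = S * (H - F) / (1 - F)
H - F = 0.59
1 - F = 0.64
K = 10 * 0.59 / 0.64
= 9.22


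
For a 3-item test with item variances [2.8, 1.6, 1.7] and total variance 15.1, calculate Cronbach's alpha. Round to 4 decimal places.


alpha = (k/(k-1)) * (1 - sum(s_i^2)/s_total^2)
sum(item variances) = 6.1
k/(k-1) = 3/2 = 1.5
1 - 6.1/15.1 = 1 - 0.403974 = 0.596026
alpha = 1.5 * 0.596026
= 0.8940


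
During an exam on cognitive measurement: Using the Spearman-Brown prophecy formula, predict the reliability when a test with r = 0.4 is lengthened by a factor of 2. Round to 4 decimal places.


r_new = n*r / (1 + (n-1)*r)
Numerator = 2 * 0.4 = 0.8
Denominator = 1 + 1 * 0.4 = 1.4
r_new = 0.8 / 1.4
= 0.5714


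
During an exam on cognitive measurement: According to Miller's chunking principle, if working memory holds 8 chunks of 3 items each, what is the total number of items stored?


Total items = chunks * items_per_chunk
= 8 * 3
= 24


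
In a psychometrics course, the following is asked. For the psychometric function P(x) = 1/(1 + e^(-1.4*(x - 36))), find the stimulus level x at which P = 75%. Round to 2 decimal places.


At P = 0.75: 0.75 = 1/(1 + e^(-k*(x-x0)))
Solving: e^(-k*(x-x0)) = 1/3
x = x0 + ln(3)/k
ln(3) = 1.0986
x = 36 + 1.0986/1.4
= 36 + 0.7847
= 36.78


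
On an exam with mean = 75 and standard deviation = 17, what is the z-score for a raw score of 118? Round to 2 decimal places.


z = (X - mu) / sigma
= (118 - 75) / 17
= 43 / 17
= 2.53


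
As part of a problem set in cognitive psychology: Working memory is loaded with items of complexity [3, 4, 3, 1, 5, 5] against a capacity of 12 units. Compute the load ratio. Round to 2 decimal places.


Total complexity = 3 + 4 + 3 + 1 + 5 + 5 = 21
Load = total / capacity = 21 / 12
= 1.75


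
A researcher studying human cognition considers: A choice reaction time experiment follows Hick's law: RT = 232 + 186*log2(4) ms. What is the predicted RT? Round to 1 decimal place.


RT = 232 + 186 * log2(4)
log2(4) = 2.0
RT = 232 + 186 * 2.0
= 232 + 372.0
= 604.0 ms


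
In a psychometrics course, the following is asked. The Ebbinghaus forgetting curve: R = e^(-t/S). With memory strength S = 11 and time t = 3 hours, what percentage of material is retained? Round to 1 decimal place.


R = e^(-t/S)
-t/S = -3/11 = -0.272727
R = e^(-0.272727) = 0.761301
Percentage = 0.761301 * 100
= 76.1


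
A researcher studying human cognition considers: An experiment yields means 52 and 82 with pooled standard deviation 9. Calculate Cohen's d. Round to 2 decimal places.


Cohen's d = (M1 - M2) / S_pooled
= (52 - 82) / 9
= -30 / 9
= -3.33


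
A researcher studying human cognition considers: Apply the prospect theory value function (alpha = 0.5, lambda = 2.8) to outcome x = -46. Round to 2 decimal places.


Since x = -46 < 0, use v(x) = -lambda*(-x)^alpha
(-x) = 46
46^0.5 = 6.7823
v(-46) = -2.8 * 6.7823
= -18.99


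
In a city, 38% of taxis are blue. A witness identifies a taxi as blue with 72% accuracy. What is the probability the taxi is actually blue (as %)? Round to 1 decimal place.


P(blue | says blue) = P(says blue | blue)*P(blue) / [P(says blue | blue)*P(blue) + P(says blue | not blue)*P(not blue)]
Numerator = 0.72 * 0.38 = 0.2736
False identification = 0.28 * 0.62 = 0.1736
P = 0.2736 / (0.2736 + 0.1736)
= 0.2736 / 0.4472
As percentage = 61.2


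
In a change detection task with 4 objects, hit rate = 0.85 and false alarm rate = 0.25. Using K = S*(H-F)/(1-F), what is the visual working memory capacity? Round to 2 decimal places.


K = S * (H - F) / (1 - F)
H - F = 0.6
1 - F = 0.75
K = 4 * 0.6 / 0.75
= 3.20


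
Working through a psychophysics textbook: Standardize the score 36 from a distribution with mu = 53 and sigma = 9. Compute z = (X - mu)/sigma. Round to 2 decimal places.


z = (X - mu) / sigma
= (36 - 53) / 9
= -17 / 9
= -1.89


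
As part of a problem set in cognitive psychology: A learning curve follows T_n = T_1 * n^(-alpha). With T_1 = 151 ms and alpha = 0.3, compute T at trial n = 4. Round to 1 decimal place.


T_n = 151 * 4^(-0.3)
4^(-0.3) = 0.659754
T_n = 151 * 0.659754
= 99.6 ms


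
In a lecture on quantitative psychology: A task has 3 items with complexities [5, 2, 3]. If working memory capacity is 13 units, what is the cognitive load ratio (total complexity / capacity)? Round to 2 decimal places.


Total complexity = 5 + 2 + 3 = 10
Load = total / capacity = 10 / 13
= 0.77


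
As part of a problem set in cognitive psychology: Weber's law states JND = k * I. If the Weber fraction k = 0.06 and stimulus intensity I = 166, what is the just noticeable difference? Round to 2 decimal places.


JND = k * I
JND = 0.06 * 166
= 9.96


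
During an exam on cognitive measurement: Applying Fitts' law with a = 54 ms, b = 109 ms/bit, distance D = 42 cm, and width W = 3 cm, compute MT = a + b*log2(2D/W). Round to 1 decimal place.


MT = 54 + 109 * log2(2*42/3)
2D/W = 28.0
log2(28.0) = 4.8074
MT = 54 + 109 * 4.8074
= 578.0 ms


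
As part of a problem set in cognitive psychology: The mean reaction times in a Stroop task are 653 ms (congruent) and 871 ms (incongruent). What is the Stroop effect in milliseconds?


Stroop effect = RT(incongruent) - RT(congruent)
= 871 - 653
= 218 ms


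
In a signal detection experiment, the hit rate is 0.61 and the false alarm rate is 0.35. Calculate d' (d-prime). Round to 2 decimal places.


d' = z(HR) - z(FAR)
z(0.61) = 0.2793
z(0.35) = -0.3853
d' = 0.2793 - -0.3853
= 0.66


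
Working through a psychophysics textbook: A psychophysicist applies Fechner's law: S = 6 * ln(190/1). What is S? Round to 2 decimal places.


S = 6 * ln(190/1)
I/I0 = 190.0
ln(190.0) = 5.247
S = 6 * 5.247
= 31.48


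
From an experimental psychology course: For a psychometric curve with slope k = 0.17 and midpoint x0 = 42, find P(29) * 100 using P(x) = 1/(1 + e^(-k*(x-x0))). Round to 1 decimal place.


P(x) = 1/(1 + e^(-0.17*(29 - 42)))
Exponent = -0.17 * -13 = 2.21
e^(2.21) = 9.115716
P = 1/(1 + 9.115716) = 0.098856
Percentage = 9.9


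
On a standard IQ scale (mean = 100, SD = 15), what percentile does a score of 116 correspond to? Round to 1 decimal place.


z = (IQ - mean) / SD
z = (116 - 100) / 15 = 1.0667
Percentile = Phi(1.0667) * 100
Phi(1.0667) = 0.856946
= 85.7


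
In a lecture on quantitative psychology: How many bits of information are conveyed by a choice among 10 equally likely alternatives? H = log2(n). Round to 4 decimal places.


H = log2(n)
H = log2(10)
= 3.3219


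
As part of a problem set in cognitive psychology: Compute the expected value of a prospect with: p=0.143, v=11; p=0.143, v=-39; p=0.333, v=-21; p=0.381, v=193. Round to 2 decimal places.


EU = sum(p_i * v_i)
0.143 * 11 = 1.573
0.143 * -39 = -5.577
0.333 * -21 = -6.993
0.381 * 193 = 73.533
EU = 1.573 + -5.577 + -6.993 + 73.533
= 62.54


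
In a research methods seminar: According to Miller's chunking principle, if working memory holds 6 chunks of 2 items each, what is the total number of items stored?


Total items = chunks * items_per_chunk
= 6 * 2
= 12


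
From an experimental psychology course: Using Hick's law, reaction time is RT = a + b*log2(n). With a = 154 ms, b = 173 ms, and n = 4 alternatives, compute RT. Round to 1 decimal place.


RT = 154 + 173 * log2(4)
log2(4) = 2.0
RT = 154 + 173 * 2.0
= 154 + 346.0
= 500.0 ms


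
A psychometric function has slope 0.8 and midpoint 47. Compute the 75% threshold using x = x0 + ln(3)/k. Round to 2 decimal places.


At P = 0.75: 0.75 = 1/(1 + e^(-k*(x-x0)))
Solving: e^(-k*(x-x0)) = 1/3
x = x0 + ln(3)/k
ln(3) = 1.0986
x = 47 + 1.0986/0.8
= 47 + 1.3732
= 48.37


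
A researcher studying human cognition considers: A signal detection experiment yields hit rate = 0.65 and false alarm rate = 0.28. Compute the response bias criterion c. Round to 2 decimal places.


c = -0.5 * (z(HR) + z(FAR))
z(0.65) = 0.3853
z(0.28) = -0.5828
c = -0.5 * (0.3853 + -0.5828)
= -0.5 * -0.1975
= 0.10


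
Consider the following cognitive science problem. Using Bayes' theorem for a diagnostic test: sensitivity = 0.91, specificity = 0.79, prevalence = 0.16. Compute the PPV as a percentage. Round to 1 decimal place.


PPV = (sens * prev) / (sens * prev + (1-spec) * (1-prev))
Numerator = 0.91 * 0.16 = 0.1456
P(positive and no disease) = (1 - spec) * (1 - prev) = (1 - 0.79) * (1 - 0.16) = 0.1764
Denominator = 0.1456 + 0.1764 = 0.322
PPV = 0.1456 / 0.322 = 0.452174
As percentage = 45.2


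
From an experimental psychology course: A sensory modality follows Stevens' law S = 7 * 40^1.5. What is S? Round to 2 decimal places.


S = 7 * 40^1.5
40^1.5 = 252.9822
S = 7 * 252.9822
= 1770.88


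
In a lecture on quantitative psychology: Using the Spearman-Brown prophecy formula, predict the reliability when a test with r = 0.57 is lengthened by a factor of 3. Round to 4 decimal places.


r_new = n*r / (1 + (n-1)*r)
Numerator = 3 * 0.57 = 1.71
Denominator = 1 + 2 * 0.57 = 2.14
r_new = 1.71 / 2.14
= 0.7991


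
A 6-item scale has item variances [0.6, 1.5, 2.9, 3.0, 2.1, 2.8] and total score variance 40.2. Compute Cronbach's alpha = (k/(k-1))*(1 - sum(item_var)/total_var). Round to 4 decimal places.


alpha = (k/(k-1)) * (1 - sum(s_i^2)/s_total^2)
sum(item variances) = 12.9
k/(k-1) = 6/5 = 1.2
1 - 12.9/40.2 = 1 - 0.320896 = 0.679104
alpha = 1.2 * 0.679104
= 0.8149


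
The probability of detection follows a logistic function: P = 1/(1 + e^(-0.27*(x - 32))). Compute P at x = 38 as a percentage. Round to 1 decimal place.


P(x) = 1/(1 + e^(-0.27*(38 - 32)))
Exponent = -0.27 * 6 = -1.62
e^(-1.62) = 0.197899
P = 1/(1 + 0.197899) = 0.834795
Percentage = 83.5


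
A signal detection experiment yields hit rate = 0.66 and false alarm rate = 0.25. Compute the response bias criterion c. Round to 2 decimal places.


c = -0.5 * (z(HR) + z(FAR))
z(0.66) = 0.4125
z(0.25) = -0.6745
c = -0.5 * (0.4125 + -0.6745)
= -0.5 * -0.262
= 0.13


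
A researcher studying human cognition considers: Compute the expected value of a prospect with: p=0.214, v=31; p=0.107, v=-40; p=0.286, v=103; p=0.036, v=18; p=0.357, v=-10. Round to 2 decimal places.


EU = sum(p_i * v_i)
0.214 * 31 = 6.634
0.107 * -40 = -4.28
0.286 * 103 = 29.458
0.036 * 18 = 0.648
0.357 * -10 = -3.57
EU = 6.634 + -4.28 + 29.458 + 0.648 + -3.57
= 28.89


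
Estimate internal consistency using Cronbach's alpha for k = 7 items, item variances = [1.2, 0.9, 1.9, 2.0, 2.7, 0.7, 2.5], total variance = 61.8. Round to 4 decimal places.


alpha = (k/(k-1)) * (1 - sum(s_i^2)/s_total^2)
sum(item variances) = 11.9
k/(k-1) = 7/6 = 1.166667
1 - 11.9/61.8 = 1 - 0.192557 = 0.807443
alpha = 1.166667 * 0.807443
= 0.9420


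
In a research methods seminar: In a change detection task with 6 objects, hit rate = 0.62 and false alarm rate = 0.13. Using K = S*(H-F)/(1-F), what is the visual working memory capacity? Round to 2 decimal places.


K = S * (H - F) / (1 - F)
H - F = 0.49
1 - F = 0.87
K = 6 * 0.49 / 0.87
= 3.38


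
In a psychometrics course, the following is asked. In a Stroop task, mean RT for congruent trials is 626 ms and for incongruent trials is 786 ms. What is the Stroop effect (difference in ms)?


Stroop effect = RT(incongruent) - RT(congruent)
= 786 - 626
= 160 ms


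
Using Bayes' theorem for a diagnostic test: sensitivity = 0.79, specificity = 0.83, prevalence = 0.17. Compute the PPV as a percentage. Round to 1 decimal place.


PPV = (sens * prev) / (sens * prev + (1-spec) * (1-prev))
Numerator = 0.79 * 0.17 = 0.1343
P(positive and no disease) = (1 - spec) * (1 - prev) = (1 - 0.83) * (1 - 0.17) = 0.1411
Denominator = 0.1343 + 0.1411 = 0.2754
PPV = 0.1343 / 0.2754 = 0.487654
As percentage = 48.8


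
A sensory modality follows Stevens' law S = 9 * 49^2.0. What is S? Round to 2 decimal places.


S = 9 * 49^2.0
49^2.0 = 2401.0
S = 9 * 2401.0
= 21609.00


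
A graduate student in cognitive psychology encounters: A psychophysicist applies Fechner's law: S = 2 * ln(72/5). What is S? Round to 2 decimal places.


S = 2 * ln(72/5)
I/I0 = 14.4
ln(14.4) = 2.6672
S = 2 * 2.6672
= 5.33


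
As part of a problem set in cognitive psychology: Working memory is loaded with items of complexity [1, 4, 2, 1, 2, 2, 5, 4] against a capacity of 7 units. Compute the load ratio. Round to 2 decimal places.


Total complexity = 1 + 4 + 2 + 1 + 2 + 2 + 5 + 4 = 21
Load = total / capacity = 21 / 7
= 3.00


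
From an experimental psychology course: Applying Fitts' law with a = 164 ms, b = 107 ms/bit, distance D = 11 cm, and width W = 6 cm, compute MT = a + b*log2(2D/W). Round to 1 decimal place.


MT = 164 + 107 * log2(2*11/6)
2D/W = 3.666667
log2(3.666667) = 1.8745
MT = 164 + 107 * 1.8745
= 364.6 ms


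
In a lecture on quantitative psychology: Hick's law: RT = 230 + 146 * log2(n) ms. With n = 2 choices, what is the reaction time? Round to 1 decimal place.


RT = 230 + 146 * log2(2)
log2(2) = 1.0
RT = 230 + 146 * 1.0
= 230 + 146.0
= 376.0 ms


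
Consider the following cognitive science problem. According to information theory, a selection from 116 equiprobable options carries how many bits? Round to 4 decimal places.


H = log2(n)
H = log2(116)
= 6.8580


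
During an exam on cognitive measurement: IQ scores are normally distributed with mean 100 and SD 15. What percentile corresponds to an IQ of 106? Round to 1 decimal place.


z = (IQ - mean) / SD
z = (106 - 100) / 15 = 0.4
Percentile = Phi(0.4) * 100
Phi(0.4) = 0.655422
= 65.5


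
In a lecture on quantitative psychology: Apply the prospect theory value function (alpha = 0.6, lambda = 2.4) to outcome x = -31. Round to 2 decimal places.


Since x = -31 < 0, use v(x) = -lambda*(-x)^alpha
(-x) = 31
31^0.6 = 7.849
v(-31) = -2.4 * 7.849
= -18.84


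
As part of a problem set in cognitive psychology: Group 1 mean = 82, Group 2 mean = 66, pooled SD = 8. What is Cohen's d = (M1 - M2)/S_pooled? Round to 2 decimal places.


Cohen's d = (M1 - M2) / S_pooled
= (82 - 66) / 8
= 16 / 8
= 2.00


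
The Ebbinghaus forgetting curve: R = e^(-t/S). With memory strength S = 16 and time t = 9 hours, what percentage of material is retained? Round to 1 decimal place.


R = e^(-t/S)
-t/S = -9/16 = -0.5625
R = e^(-0.5625) = 0.569783
Percentage = 0.569783 * 100
= 57.0


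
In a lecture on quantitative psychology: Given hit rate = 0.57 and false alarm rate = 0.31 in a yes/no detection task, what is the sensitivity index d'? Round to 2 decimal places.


d' = z(HR) - z(FAR)
z(0.57) = 0.1764
z(0.31) = -0.4959
d' = 0.1764 - -0.4959
= 0.67


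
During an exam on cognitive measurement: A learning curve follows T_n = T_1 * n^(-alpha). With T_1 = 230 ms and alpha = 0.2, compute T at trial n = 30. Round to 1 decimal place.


T_n = 230 * 30^(-0.2)
30^(-0.2) = 0.506496
T_n = 230 * 0.506496
= 116.5 ms


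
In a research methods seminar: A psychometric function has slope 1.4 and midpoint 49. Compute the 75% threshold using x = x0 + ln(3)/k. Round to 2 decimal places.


At P = 0.75: 0.75 = 1/(1 + e^(-k*(x-x0)))
Solving: e^(-k*(x-x0)) = 1/3
x = x0 + ln(3)/k
ln(3) = 1.0986
x = 49 + 1.0986/1.4
= 49 + 0.7847
= 49.78


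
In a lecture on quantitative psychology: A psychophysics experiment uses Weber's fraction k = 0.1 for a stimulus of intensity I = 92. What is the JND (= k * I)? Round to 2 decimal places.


JND = k * I
JND = 0.1 * 92
= 9.20


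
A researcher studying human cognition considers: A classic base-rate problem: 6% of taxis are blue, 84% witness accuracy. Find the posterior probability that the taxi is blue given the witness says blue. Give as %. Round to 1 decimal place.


P(blue | says blue) = P(says blue | blue)*P(blue) / [P(says blue | blue)*P(blue) + P(says blue | not blue)*P(not blue)]
Numerator = 0.84 * 0.06 = 0.0504
False identification = 0.16 * 0.94 = 0.1504
P = 0.0504 / (0.0504 + 0.1504)
= 0.0504 / 0.2008
As percentage = 25.1


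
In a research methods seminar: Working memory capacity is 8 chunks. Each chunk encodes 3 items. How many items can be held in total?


Total items = chunks * items_per_chunk
= 8 * 3
= 24


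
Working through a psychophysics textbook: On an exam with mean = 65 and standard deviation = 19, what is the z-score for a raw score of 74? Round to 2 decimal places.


z = (X - mu) / sigma
= (74 - 65) / 19
= 9 / 19
= 0.47


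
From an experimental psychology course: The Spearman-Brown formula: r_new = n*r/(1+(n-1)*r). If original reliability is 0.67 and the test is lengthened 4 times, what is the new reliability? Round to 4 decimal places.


r_new = n*r / (1 + (n-1)*r)
Numerator = 4 * 0.67 = 2.68
Denominator = 1 + 3 * 0.67 = 3.01
r_new = 2.68 / 3.01
= 0.8904


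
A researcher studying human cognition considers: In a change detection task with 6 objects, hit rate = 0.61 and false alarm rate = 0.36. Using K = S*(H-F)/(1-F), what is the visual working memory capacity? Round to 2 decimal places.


K = S * (H - F) / (1 - F)
H - F = 0.25
1 - F = 0.64
K = 6 * 0.25 / 0.64
= 2.34


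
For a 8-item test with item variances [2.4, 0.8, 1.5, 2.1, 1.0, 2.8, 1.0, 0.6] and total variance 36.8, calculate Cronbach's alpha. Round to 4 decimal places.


alpha = (k/(k-1)) * (1 - sum(s_i^2)/s_total^2)
sum(item variances) = 12.2
k/(k-1) = 8/7 = 1.142857
1 - 12.2/36.8 = 1 - 0.331522 = 0.668478
alpha = 1.142857 * 0.668478
= 0.7640


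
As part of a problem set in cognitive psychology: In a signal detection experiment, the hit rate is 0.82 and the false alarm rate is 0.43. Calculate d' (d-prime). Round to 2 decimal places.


d' = z(HR) - z(FAR)
z(0.82) = 0.9154
z(0.43) = -0.1764
d' = 0.9154 - -0.1764
= 1.09


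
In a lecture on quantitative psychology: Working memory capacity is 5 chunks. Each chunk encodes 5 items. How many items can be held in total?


Total items = chunks * items_per_chunk
= 5 * 5
= 25


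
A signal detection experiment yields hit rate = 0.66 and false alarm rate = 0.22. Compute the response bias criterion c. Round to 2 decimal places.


c = -0.5 * (z(HR) + z(FAR))
z(0.66) = 0.4125
z(0.22) = -0.7722
c = -0.5 * (0.4125 + -0.7722)
= -0.5 * -0.3597
= 0.18


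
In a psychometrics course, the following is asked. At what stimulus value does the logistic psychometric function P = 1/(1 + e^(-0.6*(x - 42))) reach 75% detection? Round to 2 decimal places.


At P = 0.75: 0.75 = 1/(1 + e^(-k*(x-x0)))
Solving: e^(-k*(x-x0)) = 1/3
x = x0 + ln(3)/k
ln(3) = 1.0986
x = 42 + 1.0986/0.6
= 42 + 1.831
= 43.83


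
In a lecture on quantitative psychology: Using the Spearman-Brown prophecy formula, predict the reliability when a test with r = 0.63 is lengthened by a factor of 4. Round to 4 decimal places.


r_new = n*r / (1 + (n-1)*r)
Numerator = 4 * 0.63 = 2.52
Denominator = 1 + 3 * 0.63 = 2.89
r_new = 2.52 / 2.89
= 0.8720


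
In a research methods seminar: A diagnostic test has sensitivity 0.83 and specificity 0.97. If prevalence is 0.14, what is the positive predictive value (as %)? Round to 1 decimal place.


PPV = (sens * prev) / (sens * prev + (1-spec) * (1-prev))
Numerator = 0.83 * 0.14 = 0.1162
P(positive and no disease) = (1 - spec) * (1 - prev) = (1 - 0.97) * (1 - 0.14) = 0.0258
Denominator = 0.1162 + 0.0258 = 0.142
PPV = 0.1162 / 0.142 = 0.81831
As percentage = 81.8


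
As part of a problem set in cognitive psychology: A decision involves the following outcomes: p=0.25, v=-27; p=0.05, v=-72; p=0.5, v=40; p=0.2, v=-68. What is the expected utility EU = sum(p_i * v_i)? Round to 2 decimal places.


EU = sum(p_i * v_i)
0.25 * -27 = -6.75
0.05 * -72 = -3.6
0.5 * 40 = 20.0
0.2 * -68 = -13.6
EU = -6.75 + -3.6 + 20.0 + -13.6
= -3.95


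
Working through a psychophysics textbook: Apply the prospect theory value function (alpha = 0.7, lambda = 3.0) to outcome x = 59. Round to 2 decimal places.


Since x = 59 >= 0, use v(x) = x^0.7
59^0.7 = 17.3619
v(59) = 17.36


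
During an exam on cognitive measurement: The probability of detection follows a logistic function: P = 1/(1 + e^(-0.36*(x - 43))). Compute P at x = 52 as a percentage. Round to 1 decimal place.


P(x) = 1/(1 + e^(-0.36*(52 - 43)))
Exponent = -0.36 * 9 = -3.24
e^(-3.24) = 0.039164
P = 1/(1 + 0.039164) = 0.962312
Percentage = 96.2


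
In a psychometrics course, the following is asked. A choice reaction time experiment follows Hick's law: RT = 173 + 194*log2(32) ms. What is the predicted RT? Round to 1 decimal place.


RT = 173 + 194 * log2(32)
log2(32) = 5.0
RT = 173 + 194 * 5.0
= 173 + 970.0
= 1143.0 ms


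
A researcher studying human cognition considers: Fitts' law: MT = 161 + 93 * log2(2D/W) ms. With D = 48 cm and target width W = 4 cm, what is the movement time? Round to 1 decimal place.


MT = 161 + 93 * log2(2*48/4)
2D/W = 24.0
log2(24.0) = 4.585
MT = 161 + 93 * 4.585
= 587.4 ms


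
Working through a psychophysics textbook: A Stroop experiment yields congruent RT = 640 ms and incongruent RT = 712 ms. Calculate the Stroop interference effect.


Stroop effect = RT(incongruent) - RT(congruent)
= 712 - 640
= 72 ms


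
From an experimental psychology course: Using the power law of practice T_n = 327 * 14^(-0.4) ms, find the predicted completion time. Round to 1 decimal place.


T_n = 327 * 14^(-0.4)
14^(-0.4) = 0.347976
T_n = 327 * 0.347976
= 113.8 ms


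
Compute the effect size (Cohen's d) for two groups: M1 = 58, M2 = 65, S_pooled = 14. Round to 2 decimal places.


Cohen's d = (M1 - M2) / S_pooled
= (58 - 65) / 14
= -7 / 14
= -0.50


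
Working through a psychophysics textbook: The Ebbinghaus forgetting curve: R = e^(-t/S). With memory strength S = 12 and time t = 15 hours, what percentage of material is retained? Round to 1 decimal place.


R = e^(-t/S)
-t/S = -15/12 = -1.25
R = e^(-1.25) = 0.286505
Percentage = 0.286505 * 100
= 28.7


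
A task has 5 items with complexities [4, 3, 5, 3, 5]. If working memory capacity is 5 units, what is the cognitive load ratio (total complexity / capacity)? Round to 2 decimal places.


Total complexity = 4 + 3 + 5 + 3 + 5 = 20
Load = total / capacity = 20 / 5
= 4.00


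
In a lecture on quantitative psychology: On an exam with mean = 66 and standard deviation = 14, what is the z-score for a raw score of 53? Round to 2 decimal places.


z = (X - mu) / sigma
= (53 - 66) / 14
= -13 / 14
= -0.93


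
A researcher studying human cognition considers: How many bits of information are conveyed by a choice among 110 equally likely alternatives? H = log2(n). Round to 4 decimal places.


H = log2(n)
H = log2(110)
= 6.7814


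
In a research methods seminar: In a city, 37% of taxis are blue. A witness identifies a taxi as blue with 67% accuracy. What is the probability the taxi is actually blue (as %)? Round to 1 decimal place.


P(blue | says blue) = P(says blue | blue)*P(blue) / [P(says blue | blue)*P(blue) + P(says blue | not blue)*P(not blue)]
Numerator = 0.67 * 0.37 = 0.2479
False identification = 0.33 * 0.63 = 0.2079
P = 0.2479 / (0.2479 + 0.2079)
= 0.2479 / 0.4558
As percentage = 54.4


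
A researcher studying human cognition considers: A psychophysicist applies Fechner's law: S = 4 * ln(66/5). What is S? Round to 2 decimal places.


S = 4 * ln(66/5)
I/I0 = 13.2
ln(13.2) = 2.5802
S = 4 * 2.5802
= 10.32


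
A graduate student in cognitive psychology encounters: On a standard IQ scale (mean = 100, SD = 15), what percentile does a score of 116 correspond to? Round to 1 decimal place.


z = (IQ - mean) / SD
z = (116 - 100) / 15 = 1.0667
Percentile = Phi(1.0667) * 100
Phi(1.0667) = 0.856946
= 85.7


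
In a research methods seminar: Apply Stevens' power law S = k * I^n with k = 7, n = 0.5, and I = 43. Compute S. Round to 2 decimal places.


S = 7 * 43^0.5
43^0.5 = 6.5574
S = 7 * 6.5574
= 45.90


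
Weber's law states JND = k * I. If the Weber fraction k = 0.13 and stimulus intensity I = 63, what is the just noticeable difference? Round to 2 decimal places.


JND = k * I
JND = 0.13 * 63
= 8.19


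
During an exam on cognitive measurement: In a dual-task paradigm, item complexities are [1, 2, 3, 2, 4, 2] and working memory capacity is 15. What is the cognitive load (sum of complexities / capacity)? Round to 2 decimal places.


Total complexity = 1 + 2 + 3 + 2 + 4 + 2 = 14
Load = total / capacity = 14 / 15
= 0.93


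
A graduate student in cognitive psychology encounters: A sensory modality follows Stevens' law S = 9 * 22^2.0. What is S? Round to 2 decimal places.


S = 9 * 22^2.0
22^2.0 = 484.0
S = 9 * 484.0
= 4356.00


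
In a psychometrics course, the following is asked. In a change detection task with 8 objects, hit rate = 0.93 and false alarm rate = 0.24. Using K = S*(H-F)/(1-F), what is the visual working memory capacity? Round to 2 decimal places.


K = S * (H - F) / (1 - F)
H - F = 0.69
1 - F = 0.76
K = 8 * 0.69 / 0.76
= 7.26


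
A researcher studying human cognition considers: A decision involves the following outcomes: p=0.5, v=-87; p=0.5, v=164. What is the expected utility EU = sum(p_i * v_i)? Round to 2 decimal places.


EU = sum(p_i * v_i)
0.5 * -87 = -43.5
0.5 * 164 = 82.0
EU = -43.5 + 82.0
= 38.50


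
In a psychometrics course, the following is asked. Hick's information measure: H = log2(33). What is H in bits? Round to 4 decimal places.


H = log2(n)
H = log2(33)
= 5.0444


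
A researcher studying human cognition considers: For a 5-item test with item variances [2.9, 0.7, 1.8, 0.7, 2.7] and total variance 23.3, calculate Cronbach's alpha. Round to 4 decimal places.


alpha = (k/(k-1)) * (1 - sum(s_i^2)/s_total^2)
sum(item variances) = 8.8
k/(k-1) = 5/4 = 1.25
1 - 8.8/23.3 = 1 - 0.377682 = 0.622318
alpha = 1.25 * 0.622318
= 0.7779


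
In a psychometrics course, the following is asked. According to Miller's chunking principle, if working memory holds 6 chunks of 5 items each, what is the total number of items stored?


Total items = chunks * items_per_chunk
= 6 * 5
= 30


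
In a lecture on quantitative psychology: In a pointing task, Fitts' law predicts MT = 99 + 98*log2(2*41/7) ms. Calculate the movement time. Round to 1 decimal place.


MT = 99 + 98 * log2(2*41/7)
2D/W = 11.714286
log2(11.714286) = 3.5502
MT = 99 + 98 * 3.5502
= 446.9 ms


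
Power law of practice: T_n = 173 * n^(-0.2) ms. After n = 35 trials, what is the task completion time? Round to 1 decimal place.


T_n = 173 * 35^(-0.2)
35^(-0.2) = 0.491119
T_n = 173 * 0.491119
= 85.0 ms


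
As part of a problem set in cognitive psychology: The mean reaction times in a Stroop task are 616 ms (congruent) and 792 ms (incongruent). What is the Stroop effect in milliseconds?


Stroop effect = RT(incongruent) - RT(congruent)
= 792 - 616
= 176 ms


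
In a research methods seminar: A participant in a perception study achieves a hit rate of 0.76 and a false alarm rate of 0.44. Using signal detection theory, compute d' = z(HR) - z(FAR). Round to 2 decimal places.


d' = z(HR) - z(FAR)
z(0.76) = 0.7063
z(0.44) = -0.151
d' = 0.7063 - -0.151
= 0.86


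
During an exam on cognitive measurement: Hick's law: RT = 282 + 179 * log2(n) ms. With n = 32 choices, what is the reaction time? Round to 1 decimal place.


RT = 282 + 179 * log2(32)
log2(32) = 5.0
RT = 282 + 179 * 5.0
= 282 + 895.0
= 1177.0 ms


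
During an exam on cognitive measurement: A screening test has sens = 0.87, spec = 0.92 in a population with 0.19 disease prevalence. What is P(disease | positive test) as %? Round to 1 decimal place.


PPV = (sens * prev) / (sens * prev + (1-spec) * (1-prev))
Numerator = 0.87 * 0.19 = 0.1653
P(positive and no disease) = (1 - spec) * (1 - prev) = (1 - 0.92) * (1 - 0.19) = 0.0648
Denominator = 0.1653 + 0.0648 = 0.2301
PPV = 0.1653 / 0.2301 = 0.718383
As percentage = 71.8


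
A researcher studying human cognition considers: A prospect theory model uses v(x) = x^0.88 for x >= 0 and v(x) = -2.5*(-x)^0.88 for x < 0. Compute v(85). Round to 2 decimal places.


Since x = 85 >= 0, use v(x) = x^0.88
85^0.88 = 49.8757
v(85) = 49.88


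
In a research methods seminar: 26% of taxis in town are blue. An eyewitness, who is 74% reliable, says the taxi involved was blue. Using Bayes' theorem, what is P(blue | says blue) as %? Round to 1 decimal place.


P(blue | says blue) = P(says blue | blue)*P(blue) / [P(says blue | blue)*P(blue) + P(says blue | not blue)*P(not blue)]
Numerator = 0.74 * 0.26 = 0.1924
False identification = 0.26 * 0.74 = 0.1924
P = 0.1924 / (0.1924 + 0.1924)
= 0.1924 / 0.3848
As percentage = 50.0


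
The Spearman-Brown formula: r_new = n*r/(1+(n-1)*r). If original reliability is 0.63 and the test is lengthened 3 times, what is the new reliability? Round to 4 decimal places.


r_new = n*r / (1 + (n-1)*r)
Numerator = 3 * 0.63 = 1.89
Denominator = 1 + 2 * 0.63 = 2.26
r_new = 1.89 / 2.26
= 0.8363


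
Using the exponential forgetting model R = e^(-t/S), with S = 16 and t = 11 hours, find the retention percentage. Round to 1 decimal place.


R = e^(-t/S)
-t/S = -11/16 = -0.6875
R = e^(-0.6875) = 0.502832
Percentage = 0.502832 * 100
= 50.3


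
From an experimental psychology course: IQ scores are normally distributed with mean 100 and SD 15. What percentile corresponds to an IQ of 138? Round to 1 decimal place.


z = (IQ - mean) / SD
z = (138 - 100) / 15 = 2.5333
Percentile = Phi(2.5333) * 100
Phi(2.5333) = 0.99435
= 99.4


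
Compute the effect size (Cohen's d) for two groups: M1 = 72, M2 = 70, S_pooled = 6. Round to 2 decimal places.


Cohen's d = (M1 - M2) / S_pooled
= (72 - 70) / 6
= 2 / 6
= 0.33


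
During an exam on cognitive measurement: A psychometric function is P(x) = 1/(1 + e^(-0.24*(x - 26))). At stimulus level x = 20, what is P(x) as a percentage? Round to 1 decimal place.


P(x) = 1/(1 + e^(-0.24*(20 - 26)))
Exponent = -0.24 * -6 = 1.44
e^(1.44) = 4.220696
P = 1/(1 + 4.220696) = 0.191545
Percentage = 19.2


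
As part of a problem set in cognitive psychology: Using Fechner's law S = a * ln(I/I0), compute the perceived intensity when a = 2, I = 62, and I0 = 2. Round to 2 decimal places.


S = 2 * ln(62/2)
I/I0 = 31.0
ln(31.0) = 3.434
S = 2 * 3.434
= 6.87


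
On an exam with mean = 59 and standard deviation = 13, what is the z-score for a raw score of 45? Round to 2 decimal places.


z = (X - mu) / sigma
= (45 - 59) / 13
= -14 / 13
= -1.08
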